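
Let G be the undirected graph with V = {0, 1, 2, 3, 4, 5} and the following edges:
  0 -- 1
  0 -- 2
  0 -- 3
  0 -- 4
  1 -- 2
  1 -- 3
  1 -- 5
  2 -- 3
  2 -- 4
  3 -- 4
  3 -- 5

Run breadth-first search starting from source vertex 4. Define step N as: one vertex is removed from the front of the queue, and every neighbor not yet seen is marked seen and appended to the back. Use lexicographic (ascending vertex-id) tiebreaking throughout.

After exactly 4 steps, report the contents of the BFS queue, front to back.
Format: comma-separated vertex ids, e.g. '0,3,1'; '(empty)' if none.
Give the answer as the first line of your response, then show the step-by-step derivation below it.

1,5

step 1: dequeue 4; queue=[0,2,3]; order=4
step 2: dequeue 0; queue=[2,3,1]; order=4,0
step 3: dequeue 2; queue=[3,1]; order=4,0,2
step 4: dequeue 3; queue=[1,5]; order=4,0,2,3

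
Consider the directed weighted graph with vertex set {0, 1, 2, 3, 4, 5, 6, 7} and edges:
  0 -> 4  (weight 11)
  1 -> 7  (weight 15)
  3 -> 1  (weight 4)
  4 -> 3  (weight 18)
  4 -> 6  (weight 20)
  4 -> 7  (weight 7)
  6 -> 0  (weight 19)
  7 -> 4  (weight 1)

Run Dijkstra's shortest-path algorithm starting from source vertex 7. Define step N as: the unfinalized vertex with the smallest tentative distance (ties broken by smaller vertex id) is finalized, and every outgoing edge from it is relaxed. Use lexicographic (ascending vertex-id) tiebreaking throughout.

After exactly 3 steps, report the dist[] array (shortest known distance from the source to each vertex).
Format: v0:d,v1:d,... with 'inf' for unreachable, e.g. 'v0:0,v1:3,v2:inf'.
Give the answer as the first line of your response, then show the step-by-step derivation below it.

v0:inf,v1:23,v2:inf,v3:19,v4:1,v5:inf,v6:21,v7:0

step 1: dist = v0:inf,v1:inf,v2:inf,v3:inf,v4:1,v5:inf,v6:inf,v7:0
step 2: dist = v0:inf,v1:inf,v2:inf,v3:19,v4:1,v5:inf,v6:21,v7:0
step 3: dist = v0:inf,v1:23,v2:inf,v3:19,v4:1,v5:inf,v6:21,v7:0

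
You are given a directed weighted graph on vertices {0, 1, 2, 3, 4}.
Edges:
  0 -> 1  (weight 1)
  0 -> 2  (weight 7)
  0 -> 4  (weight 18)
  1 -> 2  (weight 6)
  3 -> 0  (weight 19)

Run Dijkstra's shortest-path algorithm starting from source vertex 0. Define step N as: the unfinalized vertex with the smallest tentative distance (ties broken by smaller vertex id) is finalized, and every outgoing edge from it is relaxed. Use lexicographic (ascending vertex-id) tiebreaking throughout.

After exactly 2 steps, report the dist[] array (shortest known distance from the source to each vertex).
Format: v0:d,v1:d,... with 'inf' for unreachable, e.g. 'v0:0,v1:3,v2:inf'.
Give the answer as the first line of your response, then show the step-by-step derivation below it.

v0:0,v1:1,v2:7,v3:inf,v4:18

step 1: dist = v0:0,v1:1,v2:7,v3:inf,v4:18
step 2: dist = v0:0,v1:1,v2:7,v3:inf,v4:18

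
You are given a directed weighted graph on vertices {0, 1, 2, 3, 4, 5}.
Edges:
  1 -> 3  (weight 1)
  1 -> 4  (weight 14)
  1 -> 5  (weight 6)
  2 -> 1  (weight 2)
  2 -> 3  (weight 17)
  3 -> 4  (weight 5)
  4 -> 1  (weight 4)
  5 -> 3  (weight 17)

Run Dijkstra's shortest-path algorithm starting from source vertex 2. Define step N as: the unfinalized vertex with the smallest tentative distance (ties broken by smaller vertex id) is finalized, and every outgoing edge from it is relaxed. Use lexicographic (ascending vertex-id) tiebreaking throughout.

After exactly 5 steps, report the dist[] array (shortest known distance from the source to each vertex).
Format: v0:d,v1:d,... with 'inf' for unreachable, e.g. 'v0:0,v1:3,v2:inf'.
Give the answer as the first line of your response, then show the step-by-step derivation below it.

v0:inf,v1:2,v2:0,v3:3,v4:8,v5:8

step 1: dist = v0:inf,v1:2,v2:0,v3:17,v4:inf,v5:inf
step 2: dist = v0:inf,v1:2,v2:0,v3:3,v4:16,v5:8
step 3: dist = v0:inf,v1:2,v2:0,v3:3,v4:8,v5:8
step 4: dist = v0:inf,v1:2,v2:0,v3:3,v4:8,v5:8
step 5: dist = v0:inf,v1:2,v2:0,v3:3,v4:8,v5:8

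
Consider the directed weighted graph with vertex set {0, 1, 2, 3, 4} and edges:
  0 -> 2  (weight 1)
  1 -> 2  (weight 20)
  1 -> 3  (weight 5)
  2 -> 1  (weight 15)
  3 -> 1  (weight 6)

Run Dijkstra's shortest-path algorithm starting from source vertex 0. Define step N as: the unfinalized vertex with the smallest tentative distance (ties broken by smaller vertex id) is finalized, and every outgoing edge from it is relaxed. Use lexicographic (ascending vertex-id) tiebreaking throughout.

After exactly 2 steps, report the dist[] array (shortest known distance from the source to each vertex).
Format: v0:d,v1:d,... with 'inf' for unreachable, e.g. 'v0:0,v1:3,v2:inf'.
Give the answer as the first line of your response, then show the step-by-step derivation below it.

v0:0,v1:16,v2:1,v3:inf,v4:inf

step 1: dist = v0:0,v1:inf,v2:1,v3:inf,v4:inf
step 2: dist = v0:0,v1:16,v2:1,v3:inf,v4:inf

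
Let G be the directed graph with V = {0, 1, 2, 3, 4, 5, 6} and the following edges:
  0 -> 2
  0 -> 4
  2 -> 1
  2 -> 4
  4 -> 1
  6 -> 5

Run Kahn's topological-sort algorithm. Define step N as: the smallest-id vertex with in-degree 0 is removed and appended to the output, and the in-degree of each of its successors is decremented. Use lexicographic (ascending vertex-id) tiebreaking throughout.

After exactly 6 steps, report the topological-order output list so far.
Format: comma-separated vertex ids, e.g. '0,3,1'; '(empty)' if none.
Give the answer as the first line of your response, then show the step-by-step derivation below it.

0,2,3,4,1,6

step 1: output 0; order=[0]; indeg=(0,2,0,0,1,1,0)
step 2: output 2; order=[0,2]; indeg=(0,1,0,0,0,1,0)
step 3: output 3; order=[0,2,3]; indeg=(0,1,0,0,0,1,0)
step 4: output 4; order=[0,2,3,4]; indeg=(0,0,0,0,0,1,0)
step 5: output 1; order=[0,2,3,4,1]; indeg=(0,0,0,0,0,1,0)
step 6: output 6; order=[0,2,3,4,1,6]; indeg=(0,0,0,0,0,0,0)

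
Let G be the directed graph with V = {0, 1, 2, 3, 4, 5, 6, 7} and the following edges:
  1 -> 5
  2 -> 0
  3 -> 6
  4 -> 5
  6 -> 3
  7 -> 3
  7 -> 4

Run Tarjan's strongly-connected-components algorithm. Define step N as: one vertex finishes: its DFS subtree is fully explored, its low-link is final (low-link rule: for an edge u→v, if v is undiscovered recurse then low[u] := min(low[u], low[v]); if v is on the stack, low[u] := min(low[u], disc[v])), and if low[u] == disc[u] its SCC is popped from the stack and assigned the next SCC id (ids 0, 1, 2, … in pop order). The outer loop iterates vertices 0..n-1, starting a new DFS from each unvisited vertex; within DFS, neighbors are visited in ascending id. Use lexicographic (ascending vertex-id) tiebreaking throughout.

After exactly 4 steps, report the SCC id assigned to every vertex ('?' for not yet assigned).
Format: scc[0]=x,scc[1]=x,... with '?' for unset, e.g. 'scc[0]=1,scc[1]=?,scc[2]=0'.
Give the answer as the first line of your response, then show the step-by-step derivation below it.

scc[0]=0,scc[1]=2,scc[2]=3,scc[3]=?,scc[4]=?,scc[5]=1,scc[6]=?,scc[7]=?

step 1: low=(low[0]=0,low[1]=?,low[2]=?,low[3]=?,low[4]=?,low[5]=?,low[6]=?,low[7]=?); scc=(scc[0]=0,scc[1]=?,scc[2]=?,scc[3]=?,scc[4]=?,scc[5]=?,scc[6]=?,scc[7]=?)
step 2: low=(low[0]=0,low[1]=1,low[2]=?,low[3]=?,low[4]=?,low[5]=2,low[6]=?,low[7]=?); scc=(scc[0]=0,scc[1]=?,scc[2]=?,scc[3]=?,scc[4]=?,scc[5]=1,scc[6]=?,scc[7]=?)
step 3: low=(low[0]=0,low[1]=1,low[2]=?,low[3]=?,low[4]=?,low[5]=2,low[6]=?,low[7]=?); scc=(scc[0]=0,scc[1]=2,scc[2]=?,scc[3]=?,scc[4]=?,scc[5]=1,scc[6]=?,scc[7]=?)
step 4: low=(low[0]=0,low[1]=1,low[2]=3,low[3]=?,low[4]=?,low[5]=2,low[6]=?,low[7]=?); scc=(scc[0]=0,scc[1]=2,scc[2]=3,scc[3]=?,scc[4]=?,scc[5]=1,scc[6]=?,scc[7]=?)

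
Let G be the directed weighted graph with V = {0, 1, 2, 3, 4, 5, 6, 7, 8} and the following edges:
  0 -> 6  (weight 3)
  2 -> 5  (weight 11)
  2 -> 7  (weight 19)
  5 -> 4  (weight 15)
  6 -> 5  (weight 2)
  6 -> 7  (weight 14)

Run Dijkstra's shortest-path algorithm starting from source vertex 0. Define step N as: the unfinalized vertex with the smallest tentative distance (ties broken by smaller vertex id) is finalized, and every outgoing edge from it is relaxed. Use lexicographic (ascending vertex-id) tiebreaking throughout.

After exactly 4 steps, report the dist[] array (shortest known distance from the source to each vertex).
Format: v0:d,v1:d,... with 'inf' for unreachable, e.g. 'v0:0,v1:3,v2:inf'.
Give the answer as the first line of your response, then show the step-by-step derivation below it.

v0:0,v1:inf,v2:inf,v3:inf,v4:20,v5:5,v6:3,v7:17,v8:inf

step 1: dist = v0:0,v1:inf,v2:inf,v3:inf,v4:inf,v5:inf,v6:3,v7:inf,v8:inf
step 2: dist = v0:0,v1:inf,v2:inf,v3:inf,v4:inf,v5:5,v6:3,v7:17,v8:inf
step 3: dist = v0:0,v1:inf,v2:inf,v3:inf,v4:20,v5:5,v6:3,v7:17,v8:inf
step 4: dist = v0:0,v1:inf,v2:inf,v3:inf,v4:20,v5:5,v6:3,v7:17,v8:inf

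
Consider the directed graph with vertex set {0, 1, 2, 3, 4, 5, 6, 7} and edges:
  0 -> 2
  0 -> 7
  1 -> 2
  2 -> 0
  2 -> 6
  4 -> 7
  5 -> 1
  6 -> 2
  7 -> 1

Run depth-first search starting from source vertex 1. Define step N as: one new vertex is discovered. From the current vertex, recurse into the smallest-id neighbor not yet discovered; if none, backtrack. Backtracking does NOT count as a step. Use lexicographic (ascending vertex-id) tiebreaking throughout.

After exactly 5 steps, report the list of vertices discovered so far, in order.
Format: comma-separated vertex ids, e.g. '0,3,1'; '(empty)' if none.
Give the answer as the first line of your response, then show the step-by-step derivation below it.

1,2,0,7,6

step 1: discover 1; path=1; order=1
step 2: discover 2; path=1>2; order=1,2
step 3: discover 0; path=1>2>0; order=1,2,0
step 4: discover 7; path=1>2>0>7; order=1,2,0,7
step 5: discover 6; path=1>2>6; order=1,2,0,7,6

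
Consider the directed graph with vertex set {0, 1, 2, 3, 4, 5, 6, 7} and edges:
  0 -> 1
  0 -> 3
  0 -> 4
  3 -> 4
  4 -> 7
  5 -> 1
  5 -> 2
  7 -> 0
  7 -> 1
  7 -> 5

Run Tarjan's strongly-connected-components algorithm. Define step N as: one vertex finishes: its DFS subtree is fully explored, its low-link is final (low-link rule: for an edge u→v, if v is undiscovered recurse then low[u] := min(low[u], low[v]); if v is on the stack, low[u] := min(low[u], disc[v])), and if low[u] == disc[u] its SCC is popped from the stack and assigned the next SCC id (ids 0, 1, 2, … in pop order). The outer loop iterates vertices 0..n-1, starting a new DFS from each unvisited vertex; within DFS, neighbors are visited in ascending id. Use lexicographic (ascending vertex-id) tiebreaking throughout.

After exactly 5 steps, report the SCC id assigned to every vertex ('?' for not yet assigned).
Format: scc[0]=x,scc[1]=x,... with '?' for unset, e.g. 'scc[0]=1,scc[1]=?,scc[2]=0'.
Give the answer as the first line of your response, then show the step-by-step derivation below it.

scc[0]=?,scc[1]=0,scc[2]=1,scc[3]=?,scc[4]=?,scc[5]=2,scc[6]=?,scc[7]=?

step 1: low=(low[0]=0,low[1]=1,low[2]=?,low[3]=?,low[4]=?,low[5]=?,low[6]=?,low[7]=?); scc=(scc[0]=?,scc[1]=0,scc[2]=?,scc[3]=?,scc[4]=?,scc[5]=?,scc[6]=?,scc[7]=?)
step 2: low=(low[0]=0,low[1]=1,low[2]=6,low[3]=2,low[4]=3,low[5]=5,low[6]=?,low[7]=0); scc=(scc[0]=?,scc[1]=0,scc[2]=1,scc[3]=?,scc[4]=?,scc[5]=?,scc[6]=?,scc[7]=?)
step 3: low=(low[0]=0,low[1]=1,low[2]=6,low[3]=2,low[4]=3,low[5]=5,low[6]=?,low[7]=0); scc=(scc[0]=?,scc[1]=0,scc[2]=1,scc[3]=?,scc[4]=?,scc[5]=2,scc[6]=?,scc[7]=?)
step 4: low=(low[0]=0,low[1]=1,low[2]=6,low[3]=2,low[4]=3,low[5]=5,low[6]=?,low[7]=0); scc=(scc[0]=?,scc[1]=0,scc[2]=1,scc[3]=?,scc[4]=?,scc[5]=2,scc[6]=?,scc[7]=?)
step 5: low=(low[0]=0,low[1]=1,low[2]=6,low[3]=2,low[4]=0,low[5]=5,low[6]=?,low[7]=0); scc=(scc[0]=?,scc[1]=0,scc[2]=1,scc[3]=?,scc[4]=?,scc[5]=2,scc[6]=?,scc[7]=?)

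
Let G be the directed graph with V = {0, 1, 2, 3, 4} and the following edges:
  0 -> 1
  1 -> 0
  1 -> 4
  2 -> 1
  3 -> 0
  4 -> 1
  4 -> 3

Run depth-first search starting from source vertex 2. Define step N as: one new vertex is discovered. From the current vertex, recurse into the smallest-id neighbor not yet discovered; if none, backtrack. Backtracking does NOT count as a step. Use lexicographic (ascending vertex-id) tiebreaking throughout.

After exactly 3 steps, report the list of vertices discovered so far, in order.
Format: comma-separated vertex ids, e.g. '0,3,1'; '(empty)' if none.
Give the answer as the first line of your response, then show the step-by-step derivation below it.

2,1,0

step 1: discover 2; path=2; order=2
step 2: discover 1; path=2>1; order=2,1
step 3: discover 0; path=2>1>0; order=2,1,0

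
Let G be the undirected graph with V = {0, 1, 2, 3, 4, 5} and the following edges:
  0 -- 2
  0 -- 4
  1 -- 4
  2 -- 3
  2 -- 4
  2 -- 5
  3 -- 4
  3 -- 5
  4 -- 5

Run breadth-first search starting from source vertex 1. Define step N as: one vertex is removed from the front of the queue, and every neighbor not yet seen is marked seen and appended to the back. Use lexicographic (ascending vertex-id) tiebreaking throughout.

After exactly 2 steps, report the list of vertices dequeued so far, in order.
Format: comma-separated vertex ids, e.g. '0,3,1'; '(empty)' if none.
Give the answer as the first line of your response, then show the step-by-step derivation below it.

1,4

step 1: dequeue 1; queue=[4]; order=1
step 2: dequeue 4; queue=[0,2,3,5]; order=1,4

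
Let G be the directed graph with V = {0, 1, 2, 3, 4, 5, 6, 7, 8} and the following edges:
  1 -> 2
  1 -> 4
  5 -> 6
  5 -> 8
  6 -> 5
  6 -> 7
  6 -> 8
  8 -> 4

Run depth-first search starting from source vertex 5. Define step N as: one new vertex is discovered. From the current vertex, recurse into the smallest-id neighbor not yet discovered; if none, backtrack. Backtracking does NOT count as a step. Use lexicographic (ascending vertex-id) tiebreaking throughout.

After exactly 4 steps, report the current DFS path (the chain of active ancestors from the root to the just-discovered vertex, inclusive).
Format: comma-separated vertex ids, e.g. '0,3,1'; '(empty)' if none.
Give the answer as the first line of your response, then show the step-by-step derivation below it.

5,6,8

step 1: discover 5; path=5; order=5
step 2: discover 6; path=5>6; order=5,6
step 3: discover 7; path=5>6>7; order=5,6,7
step 4: discover 8; path=5>6>8; order=5,6,7,8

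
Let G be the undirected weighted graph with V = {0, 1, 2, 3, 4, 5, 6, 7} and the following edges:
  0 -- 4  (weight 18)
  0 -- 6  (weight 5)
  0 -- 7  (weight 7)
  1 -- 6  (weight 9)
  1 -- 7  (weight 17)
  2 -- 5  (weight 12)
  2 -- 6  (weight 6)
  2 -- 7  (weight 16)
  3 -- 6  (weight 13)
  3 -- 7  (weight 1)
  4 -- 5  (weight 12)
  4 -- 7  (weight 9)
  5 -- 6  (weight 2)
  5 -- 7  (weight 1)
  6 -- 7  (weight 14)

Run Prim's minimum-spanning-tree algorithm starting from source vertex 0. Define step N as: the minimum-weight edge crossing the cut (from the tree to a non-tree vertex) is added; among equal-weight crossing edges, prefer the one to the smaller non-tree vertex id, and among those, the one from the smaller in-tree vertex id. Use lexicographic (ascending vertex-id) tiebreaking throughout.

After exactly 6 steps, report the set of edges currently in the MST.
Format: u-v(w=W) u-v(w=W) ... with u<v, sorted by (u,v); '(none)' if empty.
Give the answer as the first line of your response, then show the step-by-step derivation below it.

0-6(w=5) 1-6(w=9) 2-6(w=6) 3-7(w=1) 5-6(w=2) 5-7(w=1)

step 1: add edge 0-6 (w=5); MST = {0-6(w=5)}
step 2: add edge 5-6 (w=2); MST = {0-6(w=5) 5-6(w=2)}
step 3: add edge 5-7 (w=1); MST = {0-6(w=5) 5-6(w=2) 5-7(w=1)}
step 4: add edge 3-7 (w=1); MST = {0-6(w=5) 3-7(w=1) 5-6(w=2) 5-7(w=1)}
step 5: add edge 2-6 (w=6); MST = {0-6(w=5) 2-6(w=6) 3-7(w=1) 5-6(w=2) 5-7(w=1)}
step 6: add edge 1-6 (w=9); MST = {0-6(w=5) 1-6(w=9) 2-6(w=6) 3-7(w=1) 5-6(w=2) 5-7(w=1)}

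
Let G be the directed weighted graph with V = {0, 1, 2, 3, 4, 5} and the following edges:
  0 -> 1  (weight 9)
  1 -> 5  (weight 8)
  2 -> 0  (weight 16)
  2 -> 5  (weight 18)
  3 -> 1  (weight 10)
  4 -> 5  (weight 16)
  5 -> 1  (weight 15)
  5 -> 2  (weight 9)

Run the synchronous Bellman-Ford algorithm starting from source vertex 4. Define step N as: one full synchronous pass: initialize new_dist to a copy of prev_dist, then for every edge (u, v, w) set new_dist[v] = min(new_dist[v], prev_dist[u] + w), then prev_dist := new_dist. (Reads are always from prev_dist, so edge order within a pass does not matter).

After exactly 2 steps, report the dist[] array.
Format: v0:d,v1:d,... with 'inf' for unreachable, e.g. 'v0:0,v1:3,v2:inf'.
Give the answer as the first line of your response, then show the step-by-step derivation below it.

v0:inf,v1:31,v2:25,v3:inf,v4:0,v5:16

step 1: dist = v0:inf,v1:inf,v2:inf,v3:inf,v4:0,v5:16
step 2: dist = v0:inf,v1:31,v2:25,v3:inf,v4:0,v5:16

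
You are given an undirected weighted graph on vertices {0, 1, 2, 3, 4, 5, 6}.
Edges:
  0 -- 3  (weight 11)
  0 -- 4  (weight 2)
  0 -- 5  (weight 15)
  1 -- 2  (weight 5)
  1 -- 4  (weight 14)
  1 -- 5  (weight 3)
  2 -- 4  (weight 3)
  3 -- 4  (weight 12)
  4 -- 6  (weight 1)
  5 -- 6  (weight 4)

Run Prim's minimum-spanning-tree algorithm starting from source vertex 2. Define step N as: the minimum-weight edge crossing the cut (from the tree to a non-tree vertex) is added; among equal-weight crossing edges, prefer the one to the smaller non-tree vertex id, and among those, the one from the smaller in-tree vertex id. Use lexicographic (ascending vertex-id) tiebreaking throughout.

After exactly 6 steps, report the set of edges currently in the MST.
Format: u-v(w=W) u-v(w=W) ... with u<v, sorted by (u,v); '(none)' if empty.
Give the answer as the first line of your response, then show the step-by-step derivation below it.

0-3(w=11) 0-4(w=2) 1-5(w=3) 2-4(w=3) 4-6(w=1) 5-6(w=4)

step 1: add edge 2-4 (w=3); MST = {2-4(w=3)}
step 2: add edge 4-6 (w=1); MST = {2-4(w=3) 4-6(w=1)}
step 3: add edge 0-4 (w=2); MST = {0-4(w=2) 2-4(w=3) 4-6(w=1)}
step 4: add edge 5-6 (w=4); MST = {0-4(w=2) 2-4(w=3) 4-6(w=1) 5-6(w=4)}
step 5: add edge 1-5 (w=3); MST = {0-4(w=2) 1-5(w=3) 2-4(w=3) 4-6(w=1) 5-6(w=4)}
step 6: add edge 0-3 (w=11); MST = {0-3(w=11) 0-4(w=2) 1-5(w=3) 2-4(w=3) 4-6(w=1) 5-6(w=4)}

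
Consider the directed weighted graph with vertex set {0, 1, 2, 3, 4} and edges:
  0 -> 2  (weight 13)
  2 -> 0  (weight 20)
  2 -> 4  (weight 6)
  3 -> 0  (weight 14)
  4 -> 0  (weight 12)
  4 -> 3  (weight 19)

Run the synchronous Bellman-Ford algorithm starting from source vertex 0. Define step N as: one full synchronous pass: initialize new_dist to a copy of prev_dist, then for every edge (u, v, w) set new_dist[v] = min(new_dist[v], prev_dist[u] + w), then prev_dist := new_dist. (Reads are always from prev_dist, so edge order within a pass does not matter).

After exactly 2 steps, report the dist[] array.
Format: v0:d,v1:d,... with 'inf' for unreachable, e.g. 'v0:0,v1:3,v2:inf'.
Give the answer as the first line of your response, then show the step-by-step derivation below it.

v0:0,v1:inf,v2:13,v3:inf,v4:19

step 1: dist = v0:0,v1:inf,v2:13,v3:inf,v4:inf
step 2: dist = v0:0,v1:inf,v2:13,v3:inf,v4:19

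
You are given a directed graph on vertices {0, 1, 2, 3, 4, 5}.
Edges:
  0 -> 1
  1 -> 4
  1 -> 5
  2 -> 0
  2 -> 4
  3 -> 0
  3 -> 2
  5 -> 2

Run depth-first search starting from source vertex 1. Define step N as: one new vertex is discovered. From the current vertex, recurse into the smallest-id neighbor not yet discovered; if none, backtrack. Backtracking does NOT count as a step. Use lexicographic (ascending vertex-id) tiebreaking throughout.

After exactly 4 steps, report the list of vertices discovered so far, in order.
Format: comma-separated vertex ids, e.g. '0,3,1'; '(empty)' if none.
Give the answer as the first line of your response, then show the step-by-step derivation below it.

1,4,5,2

step 1: discover 1; path=1; order=1
step 2: discover 4; path=1>4; order=1,4
step 3: discover 5; path=1>5; order=1,4,5
step 4: discover 2; path=1>5>2; order=1,4,5,2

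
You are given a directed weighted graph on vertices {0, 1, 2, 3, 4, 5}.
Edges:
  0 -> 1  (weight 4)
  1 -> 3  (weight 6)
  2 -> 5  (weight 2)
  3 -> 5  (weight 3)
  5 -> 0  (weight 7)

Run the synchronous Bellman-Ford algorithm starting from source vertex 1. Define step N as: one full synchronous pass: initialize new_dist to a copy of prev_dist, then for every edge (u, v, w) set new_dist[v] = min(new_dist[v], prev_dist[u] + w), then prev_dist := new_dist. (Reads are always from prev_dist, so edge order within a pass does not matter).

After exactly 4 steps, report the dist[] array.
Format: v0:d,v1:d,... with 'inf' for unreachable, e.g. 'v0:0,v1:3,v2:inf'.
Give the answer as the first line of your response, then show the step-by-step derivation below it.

v0:16,v1:0,v2:inf,v3:6,v4:inf,v5:9

step 1: dist = v0:inf,v1:0,v2:inf,v3:6,v4:inf,v5:inf
step 2: dist = v0:inf,v1:0,v2:inf,v3:6,v4:inf,v5:9
step 3: dist = v0:16,v1:0,v2:inf,v3:6,v4:inf,v5:9
step 4: dist = v0:16,v1:0,v2:inf,v3:6,v4:inf,v5:9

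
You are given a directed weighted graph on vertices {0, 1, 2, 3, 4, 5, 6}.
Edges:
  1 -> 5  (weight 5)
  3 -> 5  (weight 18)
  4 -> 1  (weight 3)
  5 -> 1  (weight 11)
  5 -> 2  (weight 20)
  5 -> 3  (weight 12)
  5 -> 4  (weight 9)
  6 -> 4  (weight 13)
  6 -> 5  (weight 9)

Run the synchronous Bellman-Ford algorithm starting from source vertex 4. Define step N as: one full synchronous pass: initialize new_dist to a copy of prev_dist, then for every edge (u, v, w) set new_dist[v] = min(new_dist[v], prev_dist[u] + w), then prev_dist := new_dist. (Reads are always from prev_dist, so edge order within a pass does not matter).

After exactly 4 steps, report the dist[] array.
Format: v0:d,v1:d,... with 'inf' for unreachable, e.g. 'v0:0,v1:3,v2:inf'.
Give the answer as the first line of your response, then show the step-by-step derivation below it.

v0:inf,v1:3,v2:28,v3:20,v4:0,v5:8,v6:inf

step 1: dist = v0:inf,v1:3,v2:inf,v3:inf,v4:0,v5:inf,v6:inf
step 2: dist = v0:inf,v1:3,v2:inf,v3:inf,v4:0,v5:8,v6:inf
step 3: dist = v0:inf,v1:3,v2:28,v3:20,v4:0,v5:8,v6:inf
step 4: dist = v0:inf,v1:3,v2:28,v3:20,v4:0,v5:8,v6:inf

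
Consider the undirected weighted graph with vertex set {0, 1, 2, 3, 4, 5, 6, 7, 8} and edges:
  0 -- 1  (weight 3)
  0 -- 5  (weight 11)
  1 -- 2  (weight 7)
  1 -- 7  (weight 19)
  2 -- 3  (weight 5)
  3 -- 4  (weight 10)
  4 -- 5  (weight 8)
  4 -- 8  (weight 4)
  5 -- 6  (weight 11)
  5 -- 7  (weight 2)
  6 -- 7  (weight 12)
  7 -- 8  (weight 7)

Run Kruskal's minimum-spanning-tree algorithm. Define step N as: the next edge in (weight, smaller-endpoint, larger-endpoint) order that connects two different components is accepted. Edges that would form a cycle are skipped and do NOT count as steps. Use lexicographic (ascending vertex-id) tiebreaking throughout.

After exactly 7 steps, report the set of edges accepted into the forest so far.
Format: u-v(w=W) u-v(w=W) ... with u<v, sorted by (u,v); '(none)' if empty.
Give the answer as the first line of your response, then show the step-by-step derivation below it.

0-1(w=3) 1-2(w=7) 2-3(w=5) 3-4(w=10) 4-8(w=4) 5-7(w=2) 7-8(w=7)

step 1: add edge 5-7 (w=2); MST = {5-7(w=2)}
step 2: add edge 0-1 (w=3); MST = {0-1(w=3) 5-7(w=2)}
step 3: add edge 4-8 (w=4); MST = {0-1(w=3) 4-8(w=4) 5-7(w=2)}
step 4: add edge 2-3 (w=5); MST = {0-1(w=3) 2-3(w=5) 4-8(w=4) 5-7(w=2)}
step 5: add edge 1-2 (w=7); MST = {0-1(w=3) 1-2(w=7) 2-3(w=5) 4-8(w=4) 5-7(w=2)}
step 6: add edge 7-8 (w=7); MST = {0-1(w=3) 1-2(w=7) 2-3(w=5) 4-8(w=4) 5-7(w=2) 7-8(w=7)}
step 7: add edge 3-4 (w=10); MST = {0-1(w=3) 1-2(w=7) 2-3(w=5) 3-4(w=10) 4-8(w=4) 5-7(w=2) 7-8(w=7)}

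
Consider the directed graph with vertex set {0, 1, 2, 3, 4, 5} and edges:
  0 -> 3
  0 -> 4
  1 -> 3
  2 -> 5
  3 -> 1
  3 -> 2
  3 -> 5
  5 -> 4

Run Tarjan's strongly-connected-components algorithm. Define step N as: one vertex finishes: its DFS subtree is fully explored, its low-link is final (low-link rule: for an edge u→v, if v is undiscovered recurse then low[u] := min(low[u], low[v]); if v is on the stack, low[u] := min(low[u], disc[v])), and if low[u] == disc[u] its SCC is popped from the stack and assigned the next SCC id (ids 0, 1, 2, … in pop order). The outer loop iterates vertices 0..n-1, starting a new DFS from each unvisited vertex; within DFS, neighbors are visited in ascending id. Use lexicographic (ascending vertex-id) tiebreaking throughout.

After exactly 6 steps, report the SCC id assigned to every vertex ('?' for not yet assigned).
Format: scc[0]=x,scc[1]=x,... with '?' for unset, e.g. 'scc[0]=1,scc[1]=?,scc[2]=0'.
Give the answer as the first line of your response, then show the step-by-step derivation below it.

scc[0]=4,scc[1]=3,scc[2]=2,scc[3]=3,scc[4]=0,scc[5]=1

step 1: low=(low[0]=0,low[1]=1,low[2]=?,low[3]=1,low[4]=?,low[5]=?); scc=(scc[0]=?,scc[1]=?,scc[2]=?,scc[3]=?,scc[4]=?,scc[5]=?)
step 2: low=(low[0]=0,low[1]=1,low[2]=3,low[3]=1,low[4]=5,low[5]=4); scc=(scc[0]=?,scc[1]=?,scc[2]=?,scc[3]=?,scc[4]=0,scc[5]=?)
step 3: low=(low[0]=0,low[1]=1,low[2]=3,low[3]=1,low[4]=5,low[5]=4); scc=(scc[0]=?,scc[1]=?,scc[2]=?,scc[3]=?,scc[4]=0,scc[5]=1)
step 4: low=(low[0]=0,low[1]=1,low[2]=3,low[3]=1,low[4]=5,low[5]=4); scc=(scc[0]=?,scc[1]=?,scc[2]=2,scc[3]=?,scc[4]=0,scc[5]=1)
step 5: low=(low[0]=0,low[1]=1,low[2]=3,low[3]=1,low[4]=5,low[5]=4); scc=(scc[0]=?,scc[1]=3,scc[2]=2,scc[3]=3,scc[4]=0,scc[5]=1)
step 6: low=(low[0]=0,low[1]=1,low[2]=3,low[3]=1,low[4]=5,low[5]=4); scc=(scc[0]=4,scc[1]=3,scc[2]=2,scc[3]=3,scc[4]=0,scc[5]=1)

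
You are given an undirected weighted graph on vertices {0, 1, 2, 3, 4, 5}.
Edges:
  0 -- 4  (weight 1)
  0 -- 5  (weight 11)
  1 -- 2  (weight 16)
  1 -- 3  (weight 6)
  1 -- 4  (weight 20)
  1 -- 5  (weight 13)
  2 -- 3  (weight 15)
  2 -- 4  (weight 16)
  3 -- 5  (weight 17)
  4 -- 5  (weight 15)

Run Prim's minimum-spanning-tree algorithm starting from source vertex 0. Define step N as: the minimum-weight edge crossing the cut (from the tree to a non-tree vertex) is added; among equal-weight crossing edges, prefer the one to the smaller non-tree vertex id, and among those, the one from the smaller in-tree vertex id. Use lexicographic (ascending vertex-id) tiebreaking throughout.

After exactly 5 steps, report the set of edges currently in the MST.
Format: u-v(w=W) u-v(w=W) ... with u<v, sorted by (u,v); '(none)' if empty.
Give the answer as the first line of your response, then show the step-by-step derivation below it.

0-4(w=1) 0-5(w=11) 1-3(w=6) 1-5(w=13) 2-3(w=15)

step 1: add edge 0-4 (w=1); MST = {0-4(w=1)}
step 2: add edge 0-5 (w=11); MST = {0-4(w=1) 0-5(w=11)}
step 3: add edge 1-5 (w=13); MST = {0-4(w=1) 0-5(w=11) 1-5(w=13)}
step 4: add edge 1-3 (w=6); MST = {0-4(w=1) 0-5(w=11) 1-3(w=6) 1-5(w=13)}
step 5: add edge 2-3 (w=15); MST = {0-4(w=1) 0-5(w=11) 1-3(w=6) 1-5(w=13) 2-3(w=15)}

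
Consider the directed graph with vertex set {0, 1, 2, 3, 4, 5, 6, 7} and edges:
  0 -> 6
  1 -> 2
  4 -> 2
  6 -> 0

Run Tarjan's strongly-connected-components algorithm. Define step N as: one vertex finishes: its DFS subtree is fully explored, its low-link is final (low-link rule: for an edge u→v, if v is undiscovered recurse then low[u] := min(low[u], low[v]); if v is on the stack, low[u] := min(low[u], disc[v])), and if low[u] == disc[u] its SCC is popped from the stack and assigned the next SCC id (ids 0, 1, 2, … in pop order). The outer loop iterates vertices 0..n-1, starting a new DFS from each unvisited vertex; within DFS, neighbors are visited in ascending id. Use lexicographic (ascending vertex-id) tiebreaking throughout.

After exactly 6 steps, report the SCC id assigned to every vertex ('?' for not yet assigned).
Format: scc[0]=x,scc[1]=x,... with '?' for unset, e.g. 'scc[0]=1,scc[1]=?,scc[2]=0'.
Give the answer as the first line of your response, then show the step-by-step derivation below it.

scc[0]=0,scc[1]=2,scc[2]=1,scc[3]=3,scc[4]=4,scc[5]=?,scc[6]=0,scc[7]=?

step 1: low=(low[0]=0,low[1]=?,low[2]=?,low[3]=?,low[4]=?,low[5]=?,low[6]=0,low[7]=?); scc=(scc[0]=?,scc[1]=?,scc[2]=?,scc[3]=?,scc[4]=?,scc[5]=?,scc[6]=?,scc[7]=?)
step 2: low=(low[0]=0,low[1]=?,low[2]=?,low[3]=?,low[4]=?,low[5]=?,low[6]=0,low[7]=?); scc=(scc[0]=0,scc[1]=?,scc[2]=?,scc[3]=?,scc[4]=?,scc[5]=?,scc[6]=0,scc[7]=?)
step 3: low=(low[0]=0,low[1]=2,low[2]=3,low[3]=?,low[4]=?,low[5]=?,low[6]=0,low[7]=?); scc=(scc[0]=0,scc[1]=?,scc[2]=1,scc[3]=?,scc[4]=?,scc[5]=?,scc[6]=0,scc[7]=?)
step 4: low=(low[0]=0,low[1]=2,low[2]=3,low[3]=?,low[4]=?,low[5]=?,low[6]=0,low[7]=?); scc=(scc[0]=0,scc[1]=2,scc[2]=1,scc[3]=?,scc[4]=?,scc[5]=?,scc[6]=0,scc[7]=?)
step 5: low=(low[0]=0,low[1]=2,low[2]=3,low[3]=4,low[4]=?,low[5]=?,low[6]=0,low[7]=?); scc=(scc[0]=0,scc[1]=2,scc[2]=1,scc[3]=3,scc[4]=?,scc[5]=?,scc[6]=0,scc[7]=?)
step 6: low=(low[0]=0,low[1]=2,low[2]=3,low[3]=4,low[4]=5,low[5]=?,low[6]=0,low[7]=?); scc=(scc[0]=0,scc[1]=2,scc[2]=1,scc[3]=3,scc[4]=4,scc[5]=?,scc[6]=0,scc[7]=?)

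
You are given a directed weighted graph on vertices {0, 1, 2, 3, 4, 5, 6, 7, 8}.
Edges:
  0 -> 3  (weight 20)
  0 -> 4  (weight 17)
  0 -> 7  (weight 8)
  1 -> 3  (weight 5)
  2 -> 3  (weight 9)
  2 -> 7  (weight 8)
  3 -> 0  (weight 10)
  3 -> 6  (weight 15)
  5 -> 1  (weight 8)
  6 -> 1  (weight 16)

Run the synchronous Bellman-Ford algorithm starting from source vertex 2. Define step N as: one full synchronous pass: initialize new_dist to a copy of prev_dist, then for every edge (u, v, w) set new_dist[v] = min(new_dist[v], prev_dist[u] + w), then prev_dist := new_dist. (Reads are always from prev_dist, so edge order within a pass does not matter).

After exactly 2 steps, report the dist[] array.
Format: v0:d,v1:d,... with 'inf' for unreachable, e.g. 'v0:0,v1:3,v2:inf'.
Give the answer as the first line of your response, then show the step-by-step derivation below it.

v0:19,v1:inf,v2:0,v3:9,v4:inf,v5:inf,v6:24,v7:8,v8:inf

step 1: dist = v0:inf,v1:inf,v2:0,v3:9,v4:inf,v5:inf,v6:inf,v7:8,v8:inf
step 2: dist = v0:19,v1:inf,v2:0,v3:9,v4:inf,v5:inf,v6:24,v7:8,v8:inf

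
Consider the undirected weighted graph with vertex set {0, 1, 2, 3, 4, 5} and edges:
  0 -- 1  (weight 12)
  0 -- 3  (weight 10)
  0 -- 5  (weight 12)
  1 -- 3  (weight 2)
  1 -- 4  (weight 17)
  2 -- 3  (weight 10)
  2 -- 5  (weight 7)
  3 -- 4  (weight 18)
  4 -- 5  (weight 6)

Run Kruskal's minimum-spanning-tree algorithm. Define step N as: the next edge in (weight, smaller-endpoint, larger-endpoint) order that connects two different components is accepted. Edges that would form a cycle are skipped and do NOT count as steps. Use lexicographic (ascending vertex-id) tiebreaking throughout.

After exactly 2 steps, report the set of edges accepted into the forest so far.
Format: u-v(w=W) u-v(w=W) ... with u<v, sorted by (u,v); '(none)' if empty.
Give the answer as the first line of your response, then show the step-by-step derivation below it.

1-3(w=2) 4-5(w=6)

step 1: add edge 1-3 (w=2); MST = {1-3(w=2)}
step 2: add edge 4-5 (w=6); MST = {1-3(w=2) 4-5(w=6)}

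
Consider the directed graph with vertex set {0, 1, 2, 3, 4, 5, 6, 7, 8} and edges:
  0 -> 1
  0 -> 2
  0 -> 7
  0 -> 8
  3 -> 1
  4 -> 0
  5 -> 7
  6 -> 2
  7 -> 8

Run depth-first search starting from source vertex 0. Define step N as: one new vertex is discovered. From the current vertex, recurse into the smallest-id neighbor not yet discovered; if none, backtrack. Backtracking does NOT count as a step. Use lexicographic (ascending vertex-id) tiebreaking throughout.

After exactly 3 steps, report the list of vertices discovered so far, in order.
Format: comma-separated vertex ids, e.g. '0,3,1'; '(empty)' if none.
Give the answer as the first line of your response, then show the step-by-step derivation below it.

0,1,2

step 1: discover 0; path=0; order=0
step 2: discover 1; path=0>1; order=0,1
step 3: discover 2; path=0>2; order=0,1,2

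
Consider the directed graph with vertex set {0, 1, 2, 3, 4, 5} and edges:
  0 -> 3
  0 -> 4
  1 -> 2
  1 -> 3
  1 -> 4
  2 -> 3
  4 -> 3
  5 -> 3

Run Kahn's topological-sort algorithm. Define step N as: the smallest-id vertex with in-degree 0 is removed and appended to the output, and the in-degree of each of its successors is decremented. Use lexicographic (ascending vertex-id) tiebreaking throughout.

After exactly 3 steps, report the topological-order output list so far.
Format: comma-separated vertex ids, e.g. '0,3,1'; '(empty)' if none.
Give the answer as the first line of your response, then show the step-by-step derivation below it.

0,1,2

step 1: output 0; order=[0]; indeg=(0,0,1,4,1,0)
step 2: output 1; order=[0,1]; indeg=(0,0,0,3,0,0)
step 3: output 2; order=[0,1,2]; indeg=(0,0,0,2,0,0)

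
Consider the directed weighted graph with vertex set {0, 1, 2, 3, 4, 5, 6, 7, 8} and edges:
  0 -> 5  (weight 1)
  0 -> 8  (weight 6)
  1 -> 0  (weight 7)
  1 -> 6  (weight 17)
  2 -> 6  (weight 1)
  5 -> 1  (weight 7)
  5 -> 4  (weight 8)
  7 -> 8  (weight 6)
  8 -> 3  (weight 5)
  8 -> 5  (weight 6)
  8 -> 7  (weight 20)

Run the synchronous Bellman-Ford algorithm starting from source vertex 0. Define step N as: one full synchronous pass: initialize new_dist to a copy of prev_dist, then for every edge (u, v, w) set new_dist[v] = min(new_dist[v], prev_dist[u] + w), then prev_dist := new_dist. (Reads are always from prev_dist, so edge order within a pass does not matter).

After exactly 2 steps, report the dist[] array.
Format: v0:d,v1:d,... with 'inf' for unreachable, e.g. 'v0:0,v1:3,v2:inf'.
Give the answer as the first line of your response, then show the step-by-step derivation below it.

v0:0,v1:8,v2:inf,v3:11,v4:9,v5:1,v6:inf,v7:26,v8:6

step 1: dist = v0:0,v1:inf,v2:inf,v3:inf,v4:inf,v5:1,v6:inf,v7:inf,v8:6
step 2: dist = v0:0,v1:8,v2:inf,v3:11,v4:9,v5:1,v6:inf,v7:26,v8:6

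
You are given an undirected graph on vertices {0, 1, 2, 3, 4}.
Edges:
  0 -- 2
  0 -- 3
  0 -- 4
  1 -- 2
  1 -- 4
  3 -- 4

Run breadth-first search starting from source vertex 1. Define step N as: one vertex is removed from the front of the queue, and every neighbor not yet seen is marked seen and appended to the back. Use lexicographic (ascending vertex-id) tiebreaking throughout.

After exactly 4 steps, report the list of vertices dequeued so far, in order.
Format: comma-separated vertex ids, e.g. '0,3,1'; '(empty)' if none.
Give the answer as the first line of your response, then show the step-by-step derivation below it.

1,2,4,0

step 1: dequeue 1; queue=[2,4]; order=1
step 2: dequeue 2; queue=[4,0]; order=1,2
step 3: dequeue 4; queue=[0,3]; order=1,2,4
step 4: dequeue 0; queue=[3]; order=1,2,4,0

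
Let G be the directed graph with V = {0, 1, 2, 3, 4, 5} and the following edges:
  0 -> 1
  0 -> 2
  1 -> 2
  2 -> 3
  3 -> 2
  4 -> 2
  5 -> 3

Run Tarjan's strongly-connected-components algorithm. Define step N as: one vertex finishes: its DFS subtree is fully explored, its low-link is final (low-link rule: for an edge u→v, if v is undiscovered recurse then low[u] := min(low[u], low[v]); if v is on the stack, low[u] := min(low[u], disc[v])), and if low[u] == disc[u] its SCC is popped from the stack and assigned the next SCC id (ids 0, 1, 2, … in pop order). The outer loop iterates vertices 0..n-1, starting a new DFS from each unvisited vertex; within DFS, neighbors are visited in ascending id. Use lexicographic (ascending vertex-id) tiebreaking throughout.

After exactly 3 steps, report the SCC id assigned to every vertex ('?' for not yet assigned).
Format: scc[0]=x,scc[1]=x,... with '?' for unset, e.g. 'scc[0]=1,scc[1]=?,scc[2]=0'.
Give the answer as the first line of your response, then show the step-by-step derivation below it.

scc[0]=?,scc[1]=1,scc[2]=0,scc[3]=0,scc[4]=?,scc[5]=?

step 1: low=(low[0]=0,low[1]=1,low[2]=2,low[3]=2,low[4]=?,low[5]=?); scc=(scc[0]=?,scc[1]=?,scc[2]=?,scc[3]=?,scc[4]=?,scc[5]=?)
step 2: low=(low[0]=0,low[1]=1,low[2]=2,low[3]=2,low[4]=?,low[5]=?); scc=(scc[0]=?,scc[1]=?,scc[2]=0,scc[3]=0,scc[4]=?,scc[5]=?)
step 3: low=(low[0]=0,low[1]=1,low[2]=2,low[3]=2,low[4]=?,low[5]=?); scc=(scc[0]=?,scc[1]=1,scc[2]=0,scc[3]=0,scc[4]=?,scc[5]=?)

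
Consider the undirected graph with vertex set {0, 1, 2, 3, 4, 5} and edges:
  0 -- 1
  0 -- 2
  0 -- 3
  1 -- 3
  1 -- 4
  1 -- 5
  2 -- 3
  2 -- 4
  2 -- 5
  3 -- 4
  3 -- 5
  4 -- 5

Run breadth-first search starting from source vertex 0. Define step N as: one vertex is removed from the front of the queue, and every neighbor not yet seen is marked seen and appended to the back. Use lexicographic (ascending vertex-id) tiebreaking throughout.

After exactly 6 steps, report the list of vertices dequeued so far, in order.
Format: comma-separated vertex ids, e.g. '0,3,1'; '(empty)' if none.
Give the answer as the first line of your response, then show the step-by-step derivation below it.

0,1,2,3,4,5

step 1: dequeue 0; queue=[1,2,3]; order=0
step 2: dequeue 1; queue=[2,3,4,5]; order=0,1
step 3: dequeue 2; queue=[3,4,5]; order=0,1,2
step 4: dequeue 3; queue=[4,5]; order=0,1,2,3
step 5: dequeue 4; queue=[5]; order=0,1,2,3,4
step 6: dequeue 5; queue=[(empty)]; order=0,1,2,3,4,5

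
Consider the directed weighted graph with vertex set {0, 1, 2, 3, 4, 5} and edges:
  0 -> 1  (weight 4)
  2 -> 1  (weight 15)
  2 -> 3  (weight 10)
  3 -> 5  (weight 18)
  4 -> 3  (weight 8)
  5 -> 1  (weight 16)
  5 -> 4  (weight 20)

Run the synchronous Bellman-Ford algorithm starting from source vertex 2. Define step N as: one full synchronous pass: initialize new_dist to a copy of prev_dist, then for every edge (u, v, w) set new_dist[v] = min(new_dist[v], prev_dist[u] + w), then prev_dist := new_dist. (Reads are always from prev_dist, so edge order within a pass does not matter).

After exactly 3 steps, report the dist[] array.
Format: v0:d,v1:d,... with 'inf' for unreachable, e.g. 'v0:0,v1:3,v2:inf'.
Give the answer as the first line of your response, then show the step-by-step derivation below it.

v0:inf,v1:15,v2:0,v3:10,v4:48,v5:28

step 1: dist = v0:inf,v1:15,v2:0,v3:10,v4:inf,v5:inf
step 2: dist = v0:inf,v1:15,v2:0,v3:10,v4:inf,v5:28
step 3: dist = v0:inf,v1:15,v2:0,v3:10,v4:48,v5:28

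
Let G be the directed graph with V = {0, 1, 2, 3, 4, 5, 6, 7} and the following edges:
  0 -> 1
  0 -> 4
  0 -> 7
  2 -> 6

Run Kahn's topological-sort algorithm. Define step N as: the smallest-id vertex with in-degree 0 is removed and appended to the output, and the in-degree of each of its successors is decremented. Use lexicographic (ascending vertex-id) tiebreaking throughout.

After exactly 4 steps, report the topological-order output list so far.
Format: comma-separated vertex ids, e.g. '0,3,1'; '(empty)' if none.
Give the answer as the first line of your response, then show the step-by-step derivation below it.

0,1,2,3

step 1: output 0; order=[0]; indeg=(0,0,0,0,0,0,1,0)
step 2: output 1; order=[0,1]; indeg=(0,0,0,0,0,0,1,0)
step 3: output 2; order=[0,1,2]; indeg=(0,0,0,0,0,0,0,0)
step 4: output 3; order=[0,1,2,3]; indeg=(0,0,0,0,0,0,0,0)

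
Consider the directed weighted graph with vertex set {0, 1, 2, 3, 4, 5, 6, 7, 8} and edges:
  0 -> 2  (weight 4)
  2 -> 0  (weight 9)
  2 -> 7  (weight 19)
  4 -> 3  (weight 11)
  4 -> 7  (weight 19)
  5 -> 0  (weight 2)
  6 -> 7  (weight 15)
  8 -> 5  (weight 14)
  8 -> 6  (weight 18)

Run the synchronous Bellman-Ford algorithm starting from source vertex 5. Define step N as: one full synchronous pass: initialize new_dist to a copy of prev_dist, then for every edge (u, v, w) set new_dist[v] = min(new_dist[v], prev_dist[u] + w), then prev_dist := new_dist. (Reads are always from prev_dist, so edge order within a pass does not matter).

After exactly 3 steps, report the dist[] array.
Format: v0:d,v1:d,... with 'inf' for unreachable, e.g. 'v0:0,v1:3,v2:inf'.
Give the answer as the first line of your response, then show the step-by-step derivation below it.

v0:2,v1:inf,v2:6,v3:inf,v4:inf,v5:0,v6:inf,v7:25,v8:inf

step 1: dist = v0:2,v1:inf,v2:inf,v3:inf,v4:inf,v5:0,v6:inf,v7:inf,v8:inf
step 2: dist = v0:2,v1:inf,v2:6,v3:inf,v4:inf,v5:0,v6:inf,v7:inf,v8:inf
step 3: dist = v0:2,v1:inf,v2:6,v3:inf,v4:inf,v5:0,v6:inf,v7:25,v8:inf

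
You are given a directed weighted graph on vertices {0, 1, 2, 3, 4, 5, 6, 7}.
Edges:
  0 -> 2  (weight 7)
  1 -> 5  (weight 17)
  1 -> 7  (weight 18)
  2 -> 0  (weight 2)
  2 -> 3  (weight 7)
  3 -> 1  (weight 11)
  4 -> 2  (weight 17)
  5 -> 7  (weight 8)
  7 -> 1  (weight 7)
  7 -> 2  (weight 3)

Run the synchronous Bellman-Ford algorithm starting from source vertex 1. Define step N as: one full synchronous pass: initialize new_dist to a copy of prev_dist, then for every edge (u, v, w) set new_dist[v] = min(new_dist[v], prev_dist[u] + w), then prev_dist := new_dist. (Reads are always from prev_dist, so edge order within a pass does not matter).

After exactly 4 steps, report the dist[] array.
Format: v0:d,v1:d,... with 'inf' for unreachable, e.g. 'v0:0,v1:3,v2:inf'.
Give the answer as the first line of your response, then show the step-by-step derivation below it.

v0:23,v1:0,v2:21,v3:28,v4:inf,v5:17,v6:inf,v7:18

step 1: dist = v0:inf,v1:0,v2:inf,v3:inf,v4:inf,v5:17,v6:inf,v7:18
step 2: dist = v0:inf,v1:0,v2:21,v3:inf,v4:inf,v5:17,v6:inf,v7:18
step 3: dist = v0:23,v1:0,v2:21,v3:28,v4:inf,v5:17,v6:inf,v7:18
step 4: dist = v0:23,v1:0,v2:21,v3:28,v4:inf,v5:17,v6:inf,v7:18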